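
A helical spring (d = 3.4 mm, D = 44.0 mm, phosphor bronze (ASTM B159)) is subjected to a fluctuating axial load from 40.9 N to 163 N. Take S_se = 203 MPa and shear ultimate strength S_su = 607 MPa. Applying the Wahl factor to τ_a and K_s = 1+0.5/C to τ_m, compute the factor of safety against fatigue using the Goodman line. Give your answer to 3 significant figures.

0.690

C = D/d = 44.0/3.4 = 12.9412; K_W = (4C−1)/(4C−4)+0.615/C = 1.1103; K_s = 1+0.5/C = 1.0386
F_a = (F_max−F_min)/2 = 61.05 N; F_m = (F_max+F_min)/2 = 101.95 N
τ_a = K_W·8F_aD/(πd³) = 1.1103 × 174.04 = 193.24 MPa
τ_m = K_s·8F_mD/(πd³) = 1.0386 × 290.63 = 301.86 MPa
Goodman: 1/n_f = τ_a/S_se + τ_m/S_su = 193.24/203 + 301.86/607 = 0.95191 + 0.49730 = 1.4492
n_f = 1/1.4492 = 0.69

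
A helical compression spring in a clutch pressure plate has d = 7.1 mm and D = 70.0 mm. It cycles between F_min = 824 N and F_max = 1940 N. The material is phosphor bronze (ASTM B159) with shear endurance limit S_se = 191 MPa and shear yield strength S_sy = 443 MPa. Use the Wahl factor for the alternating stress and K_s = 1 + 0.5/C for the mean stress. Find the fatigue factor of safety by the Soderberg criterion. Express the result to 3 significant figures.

C = D/d = 70.0/7.1 = 9.8592; K_W = (4C−1)/(4C−4)+0.615/C = 1.1470; K_s = 1+0.5/C = 1.0507
F_a = (F_max−F_min)/2 = 558 N; F_m = (F_max+F_min)/2 = 1382 N
τ_a = K_W·8F_aD/(πd³) = 1.1470 × 277.91 = 318.77 MPa
τ_m = K_s·8F_mD/(πd³) = 1.0507 × 688.29 = 723.2 MPa
Soderberg: 1/n_f = τ_a/S_se + τ_m/S_sy = 318.77/191 + 723.2/443 = 1.66894 + 1.63250 = 3.3014
n_f = 1/3.3014 = 0.3029

0.303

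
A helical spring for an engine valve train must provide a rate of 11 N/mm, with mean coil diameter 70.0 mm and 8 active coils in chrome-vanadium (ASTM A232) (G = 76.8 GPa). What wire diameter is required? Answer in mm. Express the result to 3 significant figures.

d = (8D³N_a·k / G)^(1/4) = (8·70.0³·8·11 / (76.8×10³))^0.25
  = (3144.2)^0.25 = 7.4882 mm

7.49 mm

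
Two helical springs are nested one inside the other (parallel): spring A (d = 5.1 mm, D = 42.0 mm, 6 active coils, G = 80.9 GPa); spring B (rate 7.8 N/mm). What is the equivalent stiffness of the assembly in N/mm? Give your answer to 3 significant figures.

23.2 N/mm

k_A = Gd⁴/(8D³N_a) = (80.9×10³)(5.1⁴)/(8·42.0³·6) = 15.39 N/mm
Parallel: k_eq = 15.39 + 7.8 = 23.19 N/mm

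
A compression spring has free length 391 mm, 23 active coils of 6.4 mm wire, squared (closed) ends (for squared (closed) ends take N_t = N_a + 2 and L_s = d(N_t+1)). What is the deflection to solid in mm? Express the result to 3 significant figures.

N_t = 25; L_s = 6.4·26 = 166.4 mm
δ_solid = L₀ − L_s = 391 − 166.4 = 224.6 mm

225 mm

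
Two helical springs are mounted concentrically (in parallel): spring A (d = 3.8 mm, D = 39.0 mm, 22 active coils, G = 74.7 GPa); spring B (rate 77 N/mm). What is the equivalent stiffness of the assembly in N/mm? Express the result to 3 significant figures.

k_A = Gd⁴/(8D³N_a) = (74.7×10³)(3.8⁴)/(8·39.0³·22) = 1.4919 N/mm
Parallel: k_eq = 1.4919 + 77 = 78.492 N/mm

78.5 N/mm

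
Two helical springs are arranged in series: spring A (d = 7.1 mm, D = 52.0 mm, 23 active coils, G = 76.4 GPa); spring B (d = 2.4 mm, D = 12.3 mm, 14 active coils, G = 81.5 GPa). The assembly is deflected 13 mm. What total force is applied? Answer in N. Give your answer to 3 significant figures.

61.8 N

k_A = Gd⁴/(8D³N_a) = (76.4×10³)(7.1⁴)/(8·52.0³·23) = 7.5041 N/mm
k_B = Gd⁴/(8D³N_a) = (81.5×10³)(2.4⁴)/(8·12.3³·14) = 12.974 N/mm
Series: 1/k_eq = 1/7.5041 + 1/12.974 = 0.21034; k_eq = 4.7542 N/mm
F = k_eq·δ = 4.7542·13 = 61.805 N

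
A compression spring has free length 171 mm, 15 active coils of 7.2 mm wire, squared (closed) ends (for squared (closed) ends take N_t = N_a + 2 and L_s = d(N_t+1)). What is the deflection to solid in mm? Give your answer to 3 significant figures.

41.4 mm

N_t = 17; L_s = 7.2·18 = 129.6 mm
δ_solid = L₀ − L_s = 171 − 129.6 = 41.4 mm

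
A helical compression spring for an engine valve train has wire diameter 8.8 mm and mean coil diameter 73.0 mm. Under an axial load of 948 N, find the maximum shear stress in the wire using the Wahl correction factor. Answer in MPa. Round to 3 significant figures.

304 MPa

Spring index C = D/d = 73.0/8.8 = 8.2955
K_W = (4C−1)/(4C−4) + 0.615/C = 32.182/29.182 + 0.0741 = 1.1769
τ₀ = 8FD/(πd³) = 8·948·73.0/(π·8.8³) = 553632/2140.9 = 258.6 MPa
τ_max = K·τ₀ = 1.1769 × 258.6 = 304.35 MPa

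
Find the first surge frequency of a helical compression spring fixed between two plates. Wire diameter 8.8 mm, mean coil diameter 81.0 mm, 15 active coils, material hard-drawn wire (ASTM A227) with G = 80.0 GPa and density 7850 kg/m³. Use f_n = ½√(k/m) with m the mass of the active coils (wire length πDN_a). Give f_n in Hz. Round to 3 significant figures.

32.1 Hz

k = Gd⁴/(8D³N_a) = (80.0×10³)(8.8⁴)/(8·81.0³·15) = 7.5229 N/mm = 7522.9 N/m
Wire length L = πDN_a = π·81.0·15 = 3817 mm
m = ρ·(πd²/4)·L = 7850 × 60.821×10⁻⁶ m² × 3.817 m = 1.8224 kg
f_n = ½√(k/m) = 0.5·√(7522.9/1.8224) = 0.5·√(4127.9) = 32.125 Hz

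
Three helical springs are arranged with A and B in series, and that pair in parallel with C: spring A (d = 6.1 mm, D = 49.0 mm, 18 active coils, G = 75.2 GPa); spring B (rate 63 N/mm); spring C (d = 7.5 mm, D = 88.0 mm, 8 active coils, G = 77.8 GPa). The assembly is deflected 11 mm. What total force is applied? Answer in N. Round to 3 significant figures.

124 N

k_A = Gd⁴/(8D³N_a) = (75.2×10³)(6.1⁴)/(8·49.0³·18) = 6.1459 N/mm
k_C = Gd⁴/(8D³N_a) = (77.8×10³)(7.5⁴)/(8·88.0³·8) = 5.6441 N/mm
Springs A,B series: k_AB = 1/(1/6.1459+1/63) = 5.5996 N/mm; parallel with C: k_eq = 5.5996+5.6441 = 11.244 N/mm
F = k_eq·δ = 11.244·11 = 123.68 N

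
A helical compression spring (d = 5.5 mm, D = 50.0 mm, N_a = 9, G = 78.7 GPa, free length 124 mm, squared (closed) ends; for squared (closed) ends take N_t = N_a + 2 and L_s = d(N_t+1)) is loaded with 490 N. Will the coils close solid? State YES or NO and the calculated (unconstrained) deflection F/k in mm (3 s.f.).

YES, δ = 61.2 mm

k = Gd⁴/(8D³N_a) = (78.7×10³)(5.5⁴)/(8·50.0³·9) = 8.0017 N/mm
N_t = 11; L_s = 5.5·12 = 66 mm; δ_solid = L₀ − L_s = 124 − 66 = 58 mm
δ = F/k = 490/8.0017 = 61.237 mm
δ ≥ δ_solid → spring goes solid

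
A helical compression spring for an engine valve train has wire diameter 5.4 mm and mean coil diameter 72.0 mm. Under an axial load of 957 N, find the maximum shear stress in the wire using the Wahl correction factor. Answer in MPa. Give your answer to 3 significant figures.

Spring index C = D/d = 72.0/5.4 = 13.3333
K_W = (4C−1)/(4C−4) + 0.615/C = 52.333/49.333 + 0.0461 = 1.1069
τ₀ = 8FD/(πd³) = 8·957·72.0/(π·5.4³) = 551232/494.69 = 1114.3 MPa
τ_max = K·τ₀ = 1.1069 × 1114.3 = 1233.5 MPa

1230 MPa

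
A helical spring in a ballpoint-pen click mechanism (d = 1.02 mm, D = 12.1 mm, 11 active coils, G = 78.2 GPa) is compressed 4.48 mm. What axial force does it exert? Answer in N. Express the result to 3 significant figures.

k = Gd⁴/(8D³N_a) = (78.2×10³)(1.02⁴)/(8·12.1³·11) = 0.54296 N/mm
F = k·δ = 0.54296 × 4.48 = 2.4325 N

2.43 N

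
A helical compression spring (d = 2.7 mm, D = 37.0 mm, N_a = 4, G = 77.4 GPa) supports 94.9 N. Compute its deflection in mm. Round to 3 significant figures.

37.4 mm

k = Gd⁴/(8D³N_a) = (77.4×10³)(2.7⁴)/(8·37.0³·4) = 2.5377 N/mm
δ = F/k = 94.9 / 2.5377 = 37.396 mm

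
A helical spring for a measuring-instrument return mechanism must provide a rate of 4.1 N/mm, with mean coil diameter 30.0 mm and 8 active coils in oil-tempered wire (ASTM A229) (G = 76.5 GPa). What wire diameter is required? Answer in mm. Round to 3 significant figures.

3.10 mm

d = (8D³N_a·k / G)^(1/4) = (8·30.0³·8·4.1 / (76.5×10³))^0.25
  = (92.612)^0.25 = 3.1022 mm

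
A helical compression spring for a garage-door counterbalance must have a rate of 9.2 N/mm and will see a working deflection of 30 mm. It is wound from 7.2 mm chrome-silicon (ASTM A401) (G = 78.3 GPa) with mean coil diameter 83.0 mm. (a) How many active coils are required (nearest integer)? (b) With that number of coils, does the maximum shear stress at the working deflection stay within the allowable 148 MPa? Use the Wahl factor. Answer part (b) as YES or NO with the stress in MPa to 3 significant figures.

(a) 5 coils; (b) NO, τ_max = 176 MPa

N_a = Gd⁴/(8D³k) = (78.3×10³)(7.2⁴)/(8·83.0³·9.2) = 5 → N_a = 5
Actual rate k = Gd⁴/(8D³·5) = 9.2002 N/mm
Working load F = kδ = 9.2002·30 = 276.01 N
C = 83.0/7.2 = 11.5278; K_W = (4C−1)/(4C−4)+0.615/C = 1.1246
τ_max = K_W·8FD/(πd³) = 1.1246·156.29 = 175.77 MPa
τ_max > 148 MPa → exceeds allowable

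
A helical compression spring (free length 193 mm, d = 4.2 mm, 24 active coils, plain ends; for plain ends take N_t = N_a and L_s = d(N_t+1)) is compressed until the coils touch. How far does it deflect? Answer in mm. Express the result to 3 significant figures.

88.0 mm

N_t = 24; L_s = 4.2·25 = 105 mm
δ_solid = L₀ − L_s = 193 − 105 = 88 mm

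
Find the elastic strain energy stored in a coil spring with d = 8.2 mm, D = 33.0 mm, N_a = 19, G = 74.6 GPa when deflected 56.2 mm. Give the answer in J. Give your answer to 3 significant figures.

k = Gd⁴/(8D³N_a) = (74.6×10³)(8.2⁴)/(8·33.0³·19) = 61.746 N/mm
U = ½kδ² = 0.5 × 61.746 × 56.2² = 97511 N·mm = 97.511 J

97.5 J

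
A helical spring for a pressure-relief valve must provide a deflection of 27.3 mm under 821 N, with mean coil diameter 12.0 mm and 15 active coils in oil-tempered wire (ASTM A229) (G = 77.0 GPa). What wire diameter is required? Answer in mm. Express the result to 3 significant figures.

Required rate k = F/δ = 821/27.3 = 30.073 N/mm
d = (8D³N_a·k / G)^(1/4) = (8·12.0³·15·30.073 / (77.0×10³))^0.25
  = (80.987)^0.25 = 2.9999 mm

3.00 mm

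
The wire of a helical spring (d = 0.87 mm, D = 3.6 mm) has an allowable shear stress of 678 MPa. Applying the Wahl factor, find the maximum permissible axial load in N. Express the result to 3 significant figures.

C = D/d = 3.6/0.87 = 4.1379
K_W = (4C−1)/(4C−4) + 0.615/C = 15.552/12.552 + 0.1486 = 1.3876
τ_max = K·8FD/(πd³) → F_max = τ_allow·πd³/(8DK)
F_max = 678·π·0.87³/(8·3.6·1.3876) = 1402.6/39.964 = 35.097 N

35.1 N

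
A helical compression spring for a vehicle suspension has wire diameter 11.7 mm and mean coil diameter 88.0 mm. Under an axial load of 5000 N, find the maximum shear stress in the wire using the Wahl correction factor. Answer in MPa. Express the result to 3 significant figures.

Spring index C = D/d = 88.0/11.7 = 7.5214
K_W = (4C−1)/(4C−4) + 0.615/C = 29.085/26.085 + 0.0818 = 1.1968
τ₀ = 8FD/(πd³) = 8·5000·88.0/(π·11.7³) = 3.52e+06/5031.6 = 699.58 MPa
τ_max = K·τ₀ = 1.1968 × 699.58 = 837.23 MPa

837 MPa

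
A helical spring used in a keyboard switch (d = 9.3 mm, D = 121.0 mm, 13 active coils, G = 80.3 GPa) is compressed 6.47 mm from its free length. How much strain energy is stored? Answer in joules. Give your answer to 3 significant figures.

0.0682 J

k = Gd⁴/(8D³N_a) = (80.3×10³)(9.3⁴)/(8·121.0³·13) = 3.2603 N/mm
U = ½kδ² = 0.5 × 3.2603 × 6.47² = 68.24 N·mm = 0.06824 J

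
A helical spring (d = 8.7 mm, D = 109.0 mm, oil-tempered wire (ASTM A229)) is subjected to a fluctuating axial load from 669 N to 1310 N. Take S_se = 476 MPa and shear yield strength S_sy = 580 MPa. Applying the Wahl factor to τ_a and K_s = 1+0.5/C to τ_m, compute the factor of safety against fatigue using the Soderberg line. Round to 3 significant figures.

0.940

C = D/d = 109.0/8.7 = 12.5287; K_W = (4C−1)/(4C−4)+0.615/C = 1.1141; K_s = 1+0.5/C = 1.0399
F_a = (F_max−F_min)/2 = 320.5 N; F_m = (F_max+F_min)/2 = 989.5 N
τ_a = K_W·8F_aD/(πd³) = 1.1141 × 135.09 = 150.51 MPa
τ_m = K_s·8F_mD/(πd³) = 1.0399 × 417.09 = 433.73 MPa
Soderberg: 1/n_f = τ_a/S_se + τ_m/S_sy = 150.51/476 + 433.73/580 = 0.31621 + 0.74781 = 1.064
n_f = 1/1.064 = 0.9398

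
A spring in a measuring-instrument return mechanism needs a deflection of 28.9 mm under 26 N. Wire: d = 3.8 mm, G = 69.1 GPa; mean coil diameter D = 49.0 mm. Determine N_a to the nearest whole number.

17

Required rate k = F/δ = 26/28.9 = 0.89965 N/mm
N_a = Gd⁴/(8D³k) = (69.1×10³ × 3.8⁴)/(8 × 49.0³ × 0.89965)
    = 1.44083e+07 / 846747 = 17.02 → 17 coils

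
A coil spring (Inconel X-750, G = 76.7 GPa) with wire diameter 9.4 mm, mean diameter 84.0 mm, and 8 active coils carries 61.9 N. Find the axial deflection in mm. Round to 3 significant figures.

3.92 mm

k = Gd⁴/(8D³N_a) = (76.7×10³)(9.4⁴)/(8·84.0³·8) = 15.787 N/mm
δ = F/k = 61.9 / 15.787 = 3.921 mm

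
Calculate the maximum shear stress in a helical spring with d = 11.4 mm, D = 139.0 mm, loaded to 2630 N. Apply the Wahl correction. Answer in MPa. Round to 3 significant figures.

702 MPa

Spring index C = D/d = 139.0/11.4 = 12.1930
K_W = (4C−1)/(4C−4) + 0.615/C = 47.772/44.772 + 0.0504 = 1.1174
τ₀ = 8FD/(πd³) = 8·2630·139.0/(π·11.4³) = 2.92456e+06/4654.4 = 628.34 MPa
τ_max = K·τ₀ = 1.1174 × 628.34 = 702.14 MPa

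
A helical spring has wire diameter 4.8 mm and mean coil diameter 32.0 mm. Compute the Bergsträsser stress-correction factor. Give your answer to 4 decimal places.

C = D/d = 32.0/4.8 = 6.6667
K_B = (4C+2)/(4C−3) = 28.667/23.667 = 1.2113

1.2113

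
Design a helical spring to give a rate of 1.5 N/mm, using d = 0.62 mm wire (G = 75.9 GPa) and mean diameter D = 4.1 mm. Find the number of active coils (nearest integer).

N_a = Gd⁴/(8D³k) = (75.9×10³ × 0.62⁴)/(8 × 4.1³ × 1.5)
    = 11215.2 / 827.052 = 13.56 → 14 coils

14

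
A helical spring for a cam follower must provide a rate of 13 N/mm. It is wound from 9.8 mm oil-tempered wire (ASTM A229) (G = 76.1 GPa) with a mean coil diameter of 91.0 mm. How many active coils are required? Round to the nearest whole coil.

9

N_a = Gd⁴/(8D³k) = (76.1×10³ × 9.8⁴)/(8 × 91.0³ × 13)
    = 7.01922e+08 / 7.83714e+07 = 8.956 → 9 coils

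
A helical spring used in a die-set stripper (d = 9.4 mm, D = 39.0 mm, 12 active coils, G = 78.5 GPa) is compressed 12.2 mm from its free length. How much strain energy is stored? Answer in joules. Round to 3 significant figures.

k = Gd⁴/(8D³N_a) = (78.5×10³)(9.4⁴)/(8·39.0³·12) = 107.63 N/mm
U = ½kδ² = 0.5 × 107.63 × 12.2² = 8009.5 N·mm = 8.0095 J

8.01 J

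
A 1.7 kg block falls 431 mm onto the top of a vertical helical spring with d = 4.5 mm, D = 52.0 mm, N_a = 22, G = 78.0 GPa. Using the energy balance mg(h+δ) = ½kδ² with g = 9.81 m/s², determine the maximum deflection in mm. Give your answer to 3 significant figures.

119 mm

k = Gd⁴/(8D³N_a) = (78.0×10³)(4.5⁴)/(8·52.0³·22) = 1.2925 N/mm
W = mg = 1.7 × 9.81 = 16.677 N
½kδ² − Wδ − Wh = 0 → δ = (W + √(W² + 2kWh))/k
δ = (16.677 + √(278.12 + 18580.1))/1.2925 = (16.677 + 137.33)/1.2925 = 119.15 mm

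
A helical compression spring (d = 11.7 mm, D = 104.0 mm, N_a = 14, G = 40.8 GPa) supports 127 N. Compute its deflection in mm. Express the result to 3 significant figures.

k = Gd⁴/(8D³N_a) = (40.8×10³)(11.7⁴)/(8·104.0³·14) = 6.0686 N/mm
δ = F/k = 127 / 6.0686 = 20.928 mm

20.9 mm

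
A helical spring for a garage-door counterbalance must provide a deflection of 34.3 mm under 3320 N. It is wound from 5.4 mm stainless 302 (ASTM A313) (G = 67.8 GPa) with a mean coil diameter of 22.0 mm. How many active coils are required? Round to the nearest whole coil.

Required rate k = F/δ = 3320/34.3 = 96.793 N/mm
N_a = Gd⁴/(8D³k) = (67.8×10³ × 5.4⁴)/(8 × 22.0³ × 96.793)
    = 5.76507e+07 / 8.24522e+06 = 6.992 → 7 coils

7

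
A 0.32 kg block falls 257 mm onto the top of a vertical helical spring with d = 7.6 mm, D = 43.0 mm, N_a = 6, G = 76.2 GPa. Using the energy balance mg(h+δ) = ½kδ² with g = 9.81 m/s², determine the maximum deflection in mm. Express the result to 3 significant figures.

4.97 mm

k = Gd⁴/(8D³N_a) = (76.2×10³)(7.6⁴)/(8·43.0³·6) = 66.614 N/mm
W = mg = 0.32 × 9.81 = 3.1392 N
½kδ² − Wδ − Wh = 0 → δ = (W + √(W² + 2kWh))/k
δ = (3.1392 + √(9.8546 + 107484))/66.614 = (3.1392 + 327.86)/66.614 = 4.969 mm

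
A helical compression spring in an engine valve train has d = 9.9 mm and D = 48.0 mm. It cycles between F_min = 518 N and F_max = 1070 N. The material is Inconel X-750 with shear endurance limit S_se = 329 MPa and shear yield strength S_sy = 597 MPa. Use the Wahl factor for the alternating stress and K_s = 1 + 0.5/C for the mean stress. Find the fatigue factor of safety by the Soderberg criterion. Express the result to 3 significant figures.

3.08

C = D/d = 48.0/9.9 = 4.8485; K_W = (4C−1)/(4C−4)+0.615/C = 1.3217; K_s = 1+0.5/C = 1.1031
F_a = (F_max−F_min)/2 = 276 N; F_m = (F_max+F_min)/2 = 794 N
τ_a = K_W·8F_aD/(πd³) = 1.3217 × 34.768 = 45.954 MPa
τ_m = K_s·8F_mD/(πd³) = 1.1031 × 100.02 = 110.34 MPa
Soderberg: 1/n_f = τ_a/S_se + τ_m/S_sy = 45.954/329 + 110.34/597 = 0.13968 + 0.18482 = 0.3245
n_f = 1/0.3245 = 3.082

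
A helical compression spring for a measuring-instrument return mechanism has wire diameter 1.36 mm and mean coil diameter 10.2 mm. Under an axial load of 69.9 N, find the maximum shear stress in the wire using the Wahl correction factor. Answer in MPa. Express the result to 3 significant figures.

Spring index C = D/d = 10.2/1.36 = 7.5000
K_W = (4C−1)/(4C−4) + 0.615/C = 29.000/26.000 + 0.0820 = 1.1974
τ₀ = 8FD/(πd³) = 8·69.9·10.2/(π·1.36³) = 5703.84/7.9025 = 721.77 MPa
τ_max = K·τ₀ = 1.1974 × 721.77 = 864.24 MPa

864 MPa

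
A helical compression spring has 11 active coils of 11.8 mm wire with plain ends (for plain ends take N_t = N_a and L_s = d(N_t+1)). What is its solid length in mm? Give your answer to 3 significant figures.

plain ends: N_t = N_a = 11
L_s = d·(N_t+1) = 11.8 × 12 = 141.6 mm

142 mm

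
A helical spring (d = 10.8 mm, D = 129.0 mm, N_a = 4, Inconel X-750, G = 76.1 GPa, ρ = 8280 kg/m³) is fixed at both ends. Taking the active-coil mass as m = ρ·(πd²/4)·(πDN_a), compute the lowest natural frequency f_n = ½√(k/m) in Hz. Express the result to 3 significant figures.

55.4 Hz

k = Gd⁴/(8D³N_a) = (76.1×10³)(10.8⁴)/(8·129.0³·4) = 15.072 N/mm = 15072 N/m
Wire length L = πDN_a = π·129.0·4 = 1621.1 mm
m = ρ·(πd²/4)·L = 8280 × 91.609×10⁻⁶ m² × 1.6211 m = 1.2296 kg
f_n = ½√(k/m) = 0.5·√(15072/1.2296) = 0.5·√(12257) = 55.356 Hz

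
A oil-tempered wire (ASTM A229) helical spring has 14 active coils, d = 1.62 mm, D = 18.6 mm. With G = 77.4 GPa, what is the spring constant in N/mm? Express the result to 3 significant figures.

0.740 N/mm

k = Gd⁴/(8D³N_a) = (77.4×10³ × 1.62⁴) / (8 × 18.6³ × 14)
  = 533091 / 720704 = 0.73968 N/mm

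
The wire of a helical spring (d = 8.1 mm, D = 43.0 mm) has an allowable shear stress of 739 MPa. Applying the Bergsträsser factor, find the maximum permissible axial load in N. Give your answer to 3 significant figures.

C = D/d = 43.0/8.1 = 5.3086
K_B = (4C+2)/(4C−3) = 23.235/18.235 = 1.2742
τ_max = K·8FD/(πd³) → F_max = τ_allow·πd³/(8DK)
F_max = 739·π·8.1³/(8·43.0·1.2742) = 1.2338e+06/438.33 = 2814.8 N

2810 N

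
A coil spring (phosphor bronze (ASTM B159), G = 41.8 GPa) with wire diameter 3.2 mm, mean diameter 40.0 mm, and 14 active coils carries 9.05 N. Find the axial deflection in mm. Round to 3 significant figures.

14.8 mm

k = Gd⁴/(8D³N_a) = (41.8×10³)(3.2⁴)/(8·40.0³·14) = 0.61147 N/mm
δ = F/k = 9.05 / 0.61147 = 14.8 mm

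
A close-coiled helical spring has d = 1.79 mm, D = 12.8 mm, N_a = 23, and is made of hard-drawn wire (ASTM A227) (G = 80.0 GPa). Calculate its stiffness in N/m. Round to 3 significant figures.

k = Gd⁴/(8D³N_a) = (80.0×10³ × 1.79⁴) / (8 × 12.8³ × 23)
  = 821301 / 385876 = 2.1284 N/mm = 2128.4 N/m

2130 N/m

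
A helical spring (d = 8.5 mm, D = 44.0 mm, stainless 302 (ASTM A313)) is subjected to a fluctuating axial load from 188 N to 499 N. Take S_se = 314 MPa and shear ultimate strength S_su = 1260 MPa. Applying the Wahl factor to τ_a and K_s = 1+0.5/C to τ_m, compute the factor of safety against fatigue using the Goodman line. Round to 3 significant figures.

C = D/d = 44.0/8.5 = 5.1765; K_W = (4C−1)/(4C−4)+0.615/C = 1.2984; K_s = 1+0.5/C = 1.0966
F_a = (F_max−F_min)/2 = 155.5 N; F_m = (F_max+F_min)/2 = 343.5 N
τ_a = K_W·8F_aD/(πd³) = 1.2984 × 28.37 = 36.836 MPa
τ_m = K_s·8F_mD/(πd³) = 1.0966 × 62.67 = 68.724 MPa
Goodman: 1/n_f = τ_a/S_se + τ_m/S_su = 36.836/314 + 68.724/1260 = 0.11731 + 0.05454 = 0.17185
n_f = 1/0.17185 = 5.819

5.82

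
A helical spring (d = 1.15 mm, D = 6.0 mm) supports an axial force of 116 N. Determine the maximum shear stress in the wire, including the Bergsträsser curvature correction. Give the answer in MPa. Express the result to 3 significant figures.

Spring index C = D/d = 6.0/1.15 = 5.2174
K_B = (4C+2)/(4C−3) = 22.870/17.870 = 1.2798
τ₀ = 8FD/(πd³) = 8·116·6.0/(π·1.15³) = 5568/4.778 = 1165.3 MPa
τ_max = K·τ₀ = 1.2798 × 1165.3 = 1491.4 MPa

1490 MPa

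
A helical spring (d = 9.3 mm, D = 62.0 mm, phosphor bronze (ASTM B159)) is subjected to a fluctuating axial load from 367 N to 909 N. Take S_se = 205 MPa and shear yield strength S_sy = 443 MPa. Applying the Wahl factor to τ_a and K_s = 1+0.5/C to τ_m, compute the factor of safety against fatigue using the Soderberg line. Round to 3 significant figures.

1.61

C = D/d = 62.0/9.3 = 6.6667; K_W = (4C−1)/(4C−4)+0.615/C = 1.2246; K_s = 1+0.5/C = 1.0750
F_a = (F_max−F_min)/2 = 271 N; F_m = (F_max+F_min)/2 = 638 N
τ_a = K_W·8F_aD/(πd³) = 1.2246 × 53.193 = 65.14 MPa
τ_m = K_s·8F_mD/(πd³) = 1.0750 × 125.23 = 134.62 MPa
Soderberg: 1/n_f = τ_a/S_se + τ_m/S_sy = 65.14/205 + 134.62/443 = 0.31776 + 0.30388 = 0.62164
n_f = 1/0.62164 = 1.609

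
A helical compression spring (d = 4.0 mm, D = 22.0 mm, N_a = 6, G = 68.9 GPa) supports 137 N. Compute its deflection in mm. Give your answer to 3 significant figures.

3.97 mm

k = Gd⁴/(8D³N_a) = (68.9×10³)(4.0⁴)/(8·22.0³·6) = 34.51 N/mm
δ = F/k = 137 / 34.51 = 3.9698 mm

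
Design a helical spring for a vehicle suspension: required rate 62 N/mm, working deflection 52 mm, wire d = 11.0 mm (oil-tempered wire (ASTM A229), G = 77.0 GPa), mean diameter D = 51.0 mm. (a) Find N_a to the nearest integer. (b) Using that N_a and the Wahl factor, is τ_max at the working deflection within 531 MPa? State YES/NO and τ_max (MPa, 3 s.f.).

N_a = Gd⁴/(8D³k) = (77.0×10³)(11.0⁴)/(8·51.0³·62) = 17.13 → N_a = 17
Actual rate k = Gd⁴/(8D³·17) = 62.49 N/mm
Working load F = kδ = 62.49·52 = 3249.5 N
C = 51.0/11.0 = 4.6364; K_W = (4C−1)/(4C−4)+0.615/C = 1.3389
τ_max = K_W·8FD/(πd³) = 1.3389·317.06 = 424.52 MPa
τ_max ≤ 531 MPa → acceptable

(a) 17 coils; (b) YES, τ_max = 425 MPa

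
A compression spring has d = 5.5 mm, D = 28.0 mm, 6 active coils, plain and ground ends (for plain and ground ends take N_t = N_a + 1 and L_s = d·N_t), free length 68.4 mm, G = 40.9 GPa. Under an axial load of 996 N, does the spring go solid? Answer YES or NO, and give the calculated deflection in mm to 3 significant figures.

NO, δ = 28.0 mm

k = Gd⁴/(8D³N_a) = (40.9×10³)(5.5⁴)/(8·28.0³·6) = 35.519 N/mm
N_t = 7; L_s = 5.5·7 = 38.5 mm; δ_solid = L₀ − L_s = 68.4 − 38.5 = 29.9 mm
δ = F/k = 996/35.519 = 28.041 mm
δ < δ_solid → spring does not go solid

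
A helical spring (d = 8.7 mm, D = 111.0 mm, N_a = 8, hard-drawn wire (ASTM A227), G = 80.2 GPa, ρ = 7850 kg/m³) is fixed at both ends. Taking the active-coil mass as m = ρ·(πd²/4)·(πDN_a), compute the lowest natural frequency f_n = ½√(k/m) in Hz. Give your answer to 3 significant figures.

k = Gd⁴/(8D³N_a) = (80.2×10³)(8.7⁴)/(8·111.0³·8) = 5.2493 N/mm = 5249.3 N/m
Wire length L = πDN_a = π·111.0·8 = 2789.7 mm
m = ρ·(πd²/4)·L = 7850 × 59.447×10⁻⁶ m² × 2.7897 m = 1.3018 kg
f_n = ½√(k/m) = 0.5·√(5249.3/1.3018) = 0.5·√(4032.2) = 31.75 Hz

31.7 Hz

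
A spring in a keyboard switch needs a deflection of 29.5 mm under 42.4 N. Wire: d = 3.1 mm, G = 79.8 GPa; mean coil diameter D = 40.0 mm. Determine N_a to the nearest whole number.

Required rate k = F/δ = 42.4/29.5 = 1.4373 N/mm
N_a = Gd⁴/(8D³k) = (79.8×10³ × 3.1⁴)/(8 × 40.0³ × 1.4373)
    = 7.3697e+06 / 735892 = 10.01 → 10 coils

10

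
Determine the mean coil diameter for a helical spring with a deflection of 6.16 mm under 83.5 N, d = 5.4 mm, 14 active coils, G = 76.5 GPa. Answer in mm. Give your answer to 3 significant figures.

Required rate k = F/δ = 83.5/6.16 = 13.555 N/mm
D = (Gd⁴/(8N_a·k))^(1/3) = (76.5×10³·5.4⁴/(8·14·13.555))^(1/3)
  = (42846.2)^(1/3) = 34.9922 mm

35.0 mm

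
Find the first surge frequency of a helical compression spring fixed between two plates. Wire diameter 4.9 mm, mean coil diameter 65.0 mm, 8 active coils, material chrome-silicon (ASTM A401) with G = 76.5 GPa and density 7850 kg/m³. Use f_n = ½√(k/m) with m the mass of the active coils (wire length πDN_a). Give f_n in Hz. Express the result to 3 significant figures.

k = Gd⁴/(8D³N_a) = (76.5×10³)(4.9⁴)/(8·65.0³·8) = 2.5091 N/mm = 2509.1 N/m
Wire length L = πDN_a = π·65.0·8 = 1633.6 mm
m = ρ·(πd²/4)·L = 7850 × 18.857×10⁻⁶ m² × 1.6336 m = 0.24183 kg
f_n = ½√(k/m) = 0.5·√(2509.1/0.24183) = 0.5·√(10376) = 50.931 Hz

50.9 Hz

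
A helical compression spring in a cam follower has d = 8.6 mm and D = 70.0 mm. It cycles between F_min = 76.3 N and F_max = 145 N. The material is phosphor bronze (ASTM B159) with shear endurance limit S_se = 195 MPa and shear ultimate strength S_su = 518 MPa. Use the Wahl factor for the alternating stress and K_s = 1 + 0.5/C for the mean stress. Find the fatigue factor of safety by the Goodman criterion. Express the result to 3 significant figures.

8.21

C = D/d = 70.0/8.6 = 8.1395; K_W = (4C−1)/(4C−4)+0.615/C = 1.1806; K_s = 1+0.5/C = 1.0614
F_a = (F_max−F_min)/2 = 34.35 N; F_m = (F_max+F_min)/2 = 110.65 N
τ_a = K_W·8F_aD/(πd³) = 1.1806 × 9.6265 = 11.365 MPa
τ_m = K_s·8F_mD/(πd³) = 1.0614 × 31.009 = 32.914 MPa
Goodman: 1/n_f = τ_a/S_se + τ_m/S_su = 11.365/195 + 32.914/518 = 0.05828 + 0.06354 = 0.12182
n_f = 1/0.12182 = 8.209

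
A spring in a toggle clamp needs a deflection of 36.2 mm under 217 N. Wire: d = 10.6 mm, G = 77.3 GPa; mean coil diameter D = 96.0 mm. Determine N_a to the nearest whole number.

23

Required rate k = F/δ = 217/36.2 = 5.9945 N/mm
N_a = Gd⁴/(8D³k) = (77.3×10³ × 10.6⁴)/(8 × 96.0³ × 5.9945)
    = 9.75895e+08 / 4.24282e+07 = 23 → 23 coils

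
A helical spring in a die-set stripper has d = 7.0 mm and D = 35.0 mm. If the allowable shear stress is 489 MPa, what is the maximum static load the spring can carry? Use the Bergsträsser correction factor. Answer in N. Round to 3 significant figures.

1450 N

C = D/d = 35.0/7.0 = 5.0000
K_B = (4C+2)/(4C−3) = 22.000/17.000 = 1.2941
τ_max = K·8FD/(πd³) → F_max = τ_allow·πd³/(8DK)
F_max = 489·π·7.0³/(8·35.0·1.2941) = 5.2693e+05/362.35 = 1454.2 N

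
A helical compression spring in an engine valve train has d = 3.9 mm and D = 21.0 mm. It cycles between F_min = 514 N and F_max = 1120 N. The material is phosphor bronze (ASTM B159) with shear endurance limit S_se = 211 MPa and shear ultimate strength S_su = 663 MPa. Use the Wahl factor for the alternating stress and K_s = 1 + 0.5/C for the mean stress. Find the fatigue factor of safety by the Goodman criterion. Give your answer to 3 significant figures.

0.347

C = D/d = 21.0/3.9 = 5.3846; K_W = (4C−1)/(4C−4)+0.615/C = 1.2853; K_s = 1+0.5/C = 1.0929
F_a = (F_max−F_min)/2 = 303 N; F_m = (F_max+F_min)/2 = 817 N
τ_a = K_W·8F_aD/(πd³) = 1.2853 × 273.15 = 351.08 MPa
τ_m = K_s·8F_mD/(πd³) = 1.0929 × 736.53 = 804.92 MPa
Goodman: 1/n_f = τ_a/S_se + τ_m/S_su = 351.08/211 + 804.92/663 = 1.66387 + 1.21405 = 2.8779
n_f = 1/2.8779 = 0.3475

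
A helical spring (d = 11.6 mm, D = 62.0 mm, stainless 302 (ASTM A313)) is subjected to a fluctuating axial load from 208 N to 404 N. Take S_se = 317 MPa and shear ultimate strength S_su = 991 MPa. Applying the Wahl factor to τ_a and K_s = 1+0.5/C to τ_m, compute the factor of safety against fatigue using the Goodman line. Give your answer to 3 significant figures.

C = D/d = 62.0/11.6 = 5.3448; K_W = (4C−1)/(4C−4)+0.615/C = 1.2877; K_s = 1+0.5/C = 1.0935
F_a = (F_max−F_min)/2 = 98 N; F_m = (F_max+F_min)/2 = 306 N
τ_a = K_W·8F_aD/(πd³) = 1.2877 × 9.9125 = 12.764 MPa
τ_m = K_s·8F_mD/(πd³) = 1.0935 × 30.951 = 33.847 MPa
Goodman: 1/n_f = τ_a/S_se + τ_m/S_su = 12.764/317 + 33.847/991 = 0.04027 + 0.03415 = 0.07442
n_f = 1/0.07442 = 13.44

13.4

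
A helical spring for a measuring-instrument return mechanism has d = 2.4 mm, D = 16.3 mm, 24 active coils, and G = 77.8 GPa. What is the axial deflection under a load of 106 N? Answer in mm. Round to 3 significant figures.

34.1 mm

k = Gd⁴/(8D³N_a) = (77.8×10³)(2.4⁴)/(8·16.3³·24) = 3.1043 N/mm
δ = F/k = 106 / 3.1043 = 34.146 mm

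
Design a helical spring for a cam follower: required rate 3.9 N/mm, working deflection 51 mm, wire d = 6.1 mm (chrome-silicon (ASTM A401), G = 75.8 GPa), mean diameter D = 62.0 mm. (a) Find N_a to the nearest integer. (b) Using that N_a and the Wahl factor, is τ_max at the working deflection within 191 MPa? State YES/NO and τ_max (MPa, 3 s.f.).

N_a = Gd⁴/(8D³k) = (75.8×10³)(6.1⁴)/(8·62.0³·3.9) = 14.11 → N_a = 14
Actual rate k = Gd⁴/(8D³·14) = 3.9318 N/mm
Working load F = kδ = 3.9318·51 = 200.52 N
C = 62.0/6.1 = 10.1639; K_W = (4C−1)/(4C−4)+0.615/C = 1.1424
τ_max = K_W·8FD/(πd³) = 1.1424·139.48 = 159.33 MPa
τ_max ≤ 191 MPa → acceptable

(a) 14 coils; (b) YES, τ_max = 159 MPa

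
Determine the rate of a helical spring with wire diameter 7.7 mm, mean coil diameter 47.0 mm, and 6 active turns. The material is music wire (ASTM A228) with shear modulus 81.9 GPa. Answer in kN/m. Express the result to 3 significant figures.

57.8 kN/m

k = Gd⁴/(8D³N_a) = (81.9×10³ × 7.7⁴) / (8 × 47.0³ × 6)
  = 2.87903e+08 / 4.9835e+06 = 57.771 N/mm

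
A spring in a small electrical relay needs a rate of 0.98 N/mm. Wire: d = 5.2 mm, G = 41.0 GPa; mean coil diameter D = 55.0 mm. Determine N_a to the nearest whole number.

23

N_a = Gd⁴/(8D³k) = (41.0×10³ × 5.2⁴)/(8 × 55.0³ × 0.98)
    = 2.99776e+07 / 1.30438e+06 = 22.98 → 23 coils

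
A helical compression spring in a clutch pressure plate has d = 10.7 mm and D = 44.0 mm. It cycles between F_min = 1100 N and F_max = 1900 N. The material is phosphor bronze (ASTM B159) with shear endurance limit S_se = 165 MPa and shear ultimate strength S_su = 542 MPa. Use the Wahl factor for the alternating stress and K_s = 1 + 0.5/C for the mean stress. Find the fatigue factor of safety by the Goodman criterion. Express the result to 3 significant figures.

1.69

C = D/d = 44.0/10.7 = 4.1121; K_W = (4C−1)/(4C−4)+0.615/C = 1.3905; K_s = 1+0.5/C = 1.1216
F_a = (F_max−F_min)/2 = 400 N; F_m = (F_max+F_min)/2 = 1500 N
τ_a = K_W·8F_aD/(πd³) = 1.3905 × 36.585 = 50.873 MPa
τ_m = K_s·8F_mD/(πd³) = 1.1216 × 137.19 = 153.87 MPa
Goodman: 1/n_f = τ_a/S_se + τ_m/S_su = 50.873/165 + 153.87/542 = 0.30832 + 0.28390 = 0.59222
n_f = 1/0.59222 = 1.689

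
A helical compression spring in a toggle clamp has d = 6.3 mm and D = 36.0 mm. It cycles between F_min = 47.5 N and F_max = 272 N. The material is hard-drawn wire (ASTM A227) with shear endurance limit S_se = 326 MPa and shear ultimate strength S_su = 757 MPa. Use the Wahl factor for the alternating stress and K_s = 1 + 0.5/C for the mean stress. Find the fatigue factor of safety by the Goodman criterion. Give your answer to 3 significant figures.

C = D/d = 36.0/6.3 = 5.7143; K_W = (4C−1)/(4C−4)+0.615/C = 1.2667; K_s = 1+0.5/C = 1.0875
F_a = (F_max−F_min)/2 = 112.25 N; F_m = (F_max+F_min)/2 = 159.75 N
τ_a = K_W·8F_aD/(πd³) = 1.2667 × 41.154 = 52.13 MPa
τ_m = K_s·8F_mD/(πd³) = 1.0875 × 58.568 = 63.693 MPa
Goodman: 1/n_f = τ_a/S_se + τ_m/S_su = 52.13/326 + 63.693/757 = 0.15991 + 0.08414 = 0.24405
n_f = 1/0.24405 = 4.098

4.10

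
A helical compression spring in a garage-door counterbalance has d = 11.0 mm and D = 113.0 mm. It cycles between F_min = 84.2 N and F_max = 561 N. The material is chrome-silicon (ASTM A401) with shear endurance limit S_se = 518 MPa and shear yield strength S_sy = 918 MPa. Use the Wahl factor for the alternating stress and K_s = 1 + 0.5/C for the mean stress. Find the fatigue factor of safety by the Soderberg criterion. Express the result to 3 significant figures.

C = D/d = 113.0/11.0 = 10.2727; K_W = (4C−1)/(4C−4)+0.615/C = 1.1407; K_s = 1+0.5/C = 1.0487
F_a = (F_max−F_min)/2 = 238.4 N; F_m = (F_max+F_min)/2 = 322.6 N
τ_a = K_W·8F_aD/(πd³) = 1.1407 × 51.54 = 58.795 MPa
τ_m = K_s·8F_mD/(πd³) = 1.0487 × 69.744 = 73.138 MPa
Soderberg: 1/n_f = τ_a/S_se + τ_m/S_sy = 58.795/518 + 73.138/918 = 0.11350 + 0.07967 = 0.19317
n_f = 1/0.19317 = 5.177

5.18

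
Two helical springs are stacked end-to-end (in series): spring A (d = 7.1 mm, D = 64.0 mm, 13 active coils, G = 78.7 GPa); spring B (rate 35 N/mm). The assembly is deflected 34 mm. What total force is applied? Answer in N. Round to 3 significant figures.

206 N

k_A = Gd⁴/(8D³N_a) = (78.7×10³)(7.1⁴)/(8·64.0³·13) = 7.3356 N/mm
Series: 1/k_eq = 1/7.3356 + 1/35 = 0.16489; k_eq = 6.0645 N/mm
F = k_eq·δ = 6.0645·34 = 206.19 N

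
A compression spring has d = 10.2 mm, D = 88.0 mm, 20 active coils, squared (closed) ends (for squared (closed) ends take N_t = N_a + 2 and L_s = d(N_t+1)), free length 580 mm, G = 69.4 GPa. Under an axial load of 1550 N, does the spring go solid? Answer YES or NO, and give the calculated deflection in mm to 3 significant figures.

k = Gd⁴/(8D³N_a) = (69.4×10³)(10.2⁴)/(8·88.0³·20) = 6.8896 N/mm
N_t = 22; L_s = 10.2·23 = 234.6 mm; δ_solid = L₀ − L_s = 580 − 234.6 = 345.4 mm
δ = F/k = 1550/6.8896 = 224.98 mm
δ < δ_solid → spring does not go solid

NO, δ = 225 mm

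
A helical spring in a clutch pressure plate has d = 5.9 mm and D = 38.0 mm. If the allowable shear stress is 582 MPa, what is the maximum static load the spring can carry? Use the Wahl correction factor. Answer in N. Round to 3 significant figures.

1000 N

C = D/d = 38.0/5.9 = 6.4407
K_W = (4C−1)/(4C−4) + 0.615/C = 24.763/21.763 + 0.0955 = 1.2333
τ_max = K·8FD/(πd³) → F_max = τ_allow·πd³/(8DK)
F_max = 582·π·5.9³/(8·38.0·1.2333) = 3.7552e+05/374.93 = 1001.6 N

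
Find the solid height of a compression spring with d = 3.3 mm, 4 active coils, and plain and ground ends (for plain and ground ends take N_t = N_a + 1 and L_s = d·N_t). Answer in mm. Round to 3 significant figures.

16.5 mm

plain and ground ends: N_t = N_a + 1 = 4 + 1 = 5
L_s = d·N_t = 3.3 × 5 = 16.5 mm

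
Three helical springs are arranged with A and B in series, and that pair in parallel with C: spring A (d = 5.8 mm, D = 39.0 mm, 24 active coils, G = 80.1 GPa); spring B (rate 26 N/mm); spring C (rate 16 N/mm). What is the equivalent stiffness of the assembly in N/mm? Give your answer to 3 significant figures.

k_A = Gd⁴/(8D³N_a) = (80.1×10³)(5.8⁴)/(8·39.0³·24) = 7.9588 N/mm
Springs A,B series: k_AB = 1/(1/7.9588+1/26) = 6.0935 N/mm; parallel with C: k_eq = 6.0935+16 = 22.094 N/mm

22.1 N/mm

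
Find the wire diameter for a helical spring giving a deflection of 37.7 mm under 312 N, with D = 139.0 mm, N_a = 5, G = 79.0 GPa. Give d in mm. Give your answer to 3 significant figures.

Required rate k = F/δ = 312/37.7 = 8.2759 N/mm
d = (8D³N_a·k / G)^(1/4) = (8·139.0³·5·8.2759 / (79.0×10³))^0.25
  = (11254)^0.25 = 10.2997 mm

10.3 mm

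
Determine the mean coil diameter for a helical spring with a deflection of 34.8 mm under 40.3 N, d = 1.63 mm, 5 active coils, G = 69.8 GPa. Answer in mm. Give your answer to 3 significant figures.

22.0 mm

Required rate k = F/δ = 40.3/34.8 = 1.158 N/mm
D = (Gd⁴/(8N_a·k))^(1/3) = (69.8×10³·1.63⁴/(8·5·1.158))^(1/3)
  = (10637)^(1/3) = 21.9924 mm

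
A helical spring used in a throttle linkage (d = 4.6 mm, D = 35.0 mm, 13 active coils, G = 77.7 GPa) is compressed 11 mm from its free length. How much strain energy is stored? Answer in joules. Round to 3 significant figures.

k = Gd⁴/(8D³N_a) = (77.7×10³)(4.6⁴)/(8·35.0³·13) = 7.8022 N/mm
U = ½kδ² = 0.5 × 7.8022 × 11² = 472.03 N·mm = 0.47203 J

0.472 J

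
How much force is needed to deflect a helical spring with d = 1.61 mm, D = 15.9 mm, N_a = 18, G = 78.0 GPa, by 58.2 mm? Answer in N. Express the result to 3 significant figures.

52.7 N

k = Gd⁴/(8D³N_a) = (78.0×10³)(1.61⁴)/(8·15.9³·18) = 0.90541 N/mm
F = k·δ = 0.90541 × 58.2 = 52.695 N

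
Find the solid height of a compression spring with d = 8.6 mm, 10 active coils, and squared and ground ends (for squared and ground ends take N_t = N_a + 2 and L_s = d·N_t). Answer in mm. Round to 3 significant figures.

squared and ground ends: N_t = N_a + 2 = 10 + 2 = 12
L_s = d·N_t = 8.6 × 12 = 103.2 mm

103 mm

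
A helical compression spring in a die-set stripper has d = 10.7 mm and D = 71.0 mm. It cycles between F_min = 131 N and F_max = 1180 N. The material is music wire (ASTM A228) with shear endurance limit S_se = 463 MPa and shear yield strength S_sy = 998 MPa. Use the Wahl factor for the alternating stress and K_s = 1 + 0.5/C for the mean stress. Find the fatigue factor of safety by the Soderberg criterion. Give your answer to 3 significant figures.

C = D/d = 71.0/10.7 = 6.6355; K_W = (4C−1)/(4C−4)+0.615/C = 1.2258; K_s = 1+0.5/C = 1.0754
F_a = (F_max−F_min)/2 = 524.5 N; F_m = (F_max+F_min)/2 = 655.5 N
τ_a = K_W·8F_aD/(πd³) = 1.2258 × 77.409 = 94.886 MPa
τ_m = K_s·8F_mD/(πd³) = 1.0754 × 96.743 = 104.03 MPa
Soderberg: 1/n_f = τ_a/S_se + τ_m/S_sy = 94.886/463 + 104.03/998 = 0.20494 + 0.10424 = 0.30918
n_f = 1/0.30918 = 3.234

3.23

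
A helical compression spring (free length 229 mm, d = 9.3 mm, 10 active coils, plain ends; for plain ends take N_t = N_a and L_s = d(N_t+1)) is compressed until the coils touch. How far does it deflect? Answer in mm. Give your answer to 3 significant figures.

N_t = 10; L_s = 9.3·11 = 102.3 mm
δ_solid = L₀ − L_s = 229 − 102.3 = 126.7 mm

127 mm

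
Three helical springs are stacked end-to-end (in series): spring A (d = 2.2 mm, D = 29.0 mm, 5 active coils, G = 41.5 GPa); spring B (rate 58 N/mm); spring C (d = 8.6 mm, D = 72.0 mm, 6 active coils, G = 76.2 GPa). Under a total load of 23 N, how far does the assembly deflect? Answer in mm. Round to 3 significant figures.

k_A = Gd⁴/(8D³N_a) = (41.5×10³)(2.2⁴)/(8·29.0³·5) = 0.99652 N/mm
k_C = Gd⁴/(8D³N_a) = (76.2×10³)(8.6⁴)/(8·72.0³·6) = 23.265 N/mm
Series: 1/k_eq = 1/0.99652 + 1/58 + 1/23.265 = 1.0637; k_eq = 0.9401 N/mm
δ = F/k_eq = 23/0.9401 = 24.466 mm

24.5 mm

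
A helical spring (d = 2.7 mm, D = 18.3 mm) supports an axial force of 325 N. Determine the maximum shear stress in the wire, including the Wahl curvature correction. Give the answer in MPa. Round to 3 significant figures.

Spring index C = D/d = 18.3/2.7 = 6.7778
K_W = (4C−1)/(4C−4) + 0.615/C = 26.111/23.111 + 0.0907 = 1.2205
τ₀ = 8FD/(πd³) = 8·325·18.3/(π·2.7³) = 47580/61.836 = 769.46 MPa
τ_max = K·τ₀ = 1.2205 × 769.46 = 939.15 MPa

939 MPa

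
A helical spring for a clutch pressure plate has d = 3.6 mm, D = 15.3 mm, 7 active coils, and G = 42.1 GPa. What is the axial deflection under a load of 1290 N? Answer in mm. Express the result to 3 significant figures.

k = Gd⁴/(8D³N_a) = (42.1×10³)(3.6⁴)/(8·15.3³·7) = 35.256 N/mm
δ = F/k = 1290 / 35.256 = 36.59 mm

36.6 mm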